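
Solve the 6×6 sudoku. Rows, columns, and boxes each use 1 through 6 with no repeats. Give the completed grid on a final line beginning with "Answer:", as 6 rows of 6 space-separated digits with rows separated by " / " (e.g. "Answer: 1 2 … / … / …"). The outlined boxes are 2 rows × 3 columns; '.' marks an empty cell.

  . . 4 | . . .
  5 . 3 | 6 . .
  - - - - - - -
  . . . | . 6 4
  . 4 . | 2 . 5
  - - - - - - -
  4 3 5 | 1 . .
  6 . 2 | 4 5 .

Step 1. [r4c5∈{1,3}] across box 4, 1 lands solely at r4c5 ⇒ r4c5=1.
Step 2. [r6c2∈{1}] r6c2's peers cover all but 1. So r6c2=1.
Step 3. [r2c2∈{2}] nothing but 2 survives at r2c2. So r2c2=2.
Step 4. [r1c5∈{2,3}] in col 5, 3 fits only at r1c5 ⇒ r1c5=3.
Step 5. [r1c6∈{1,2}] across row 1, 2 lands solely at r1c6 ⇒ r1c6=2.
Step 6. [r3c1∈{1,2,3}] in row 3, 2 fits only at r3c1 ⇒ r3c1=2.
Step 7. [r3c2∈{5}] only 5 remains possible at r3c2 ⇒ r3c2=5.
Step 8. [r1c2∈{6}] r1c2 is down to just 6, so r1c2=6.
Step 9. [r5c5∈{2}] r5c5 has the single candidate 2 ⇒ r5c5=2.
Step 10. [r2c6∈{1}] r2c6 has the single candidate 1, so r2c6=1.
Step 11. [r6c6∈{3}] only 3 remains possible at r6c6, so r6c6=3.
Step 12. [r1c1∈{1}] only 1 remains possible at r1c1. So r1c1=1.
Step 13. [r3c3∈{1}] r3c3 is down to just 1, so r3c3=1.
Step 14. [r5c6∈{6}] nothing but 6 survives at r5c6, so r5c6=6.
Step 15. [r4c1∈{3}] nothing but 3 survives at r4c1 ⇒ r4c1=3.
Step 16. [r2c5∈{4}] r2c5's peers cover all but 4. So r2c5=4.
Step 17. [r3c4∈{3}] only 3 remains possible at r3c4. So r3c4=3.
Step 18. [r4c3∈{6}] only 6 remains possible at r4c3, so r4c3=6.
Step 19. [r1c4∈{5}] r1c4 is down to just 5. So r1c4=5.

Answer: 1 6 4 5 3 2 / 5 2 3 6 4 1 / 2 5 1 3 6 4 / 3 4 6 2 1 5 / 4 3 5 1 2 6 / 6 1 2 4 5 3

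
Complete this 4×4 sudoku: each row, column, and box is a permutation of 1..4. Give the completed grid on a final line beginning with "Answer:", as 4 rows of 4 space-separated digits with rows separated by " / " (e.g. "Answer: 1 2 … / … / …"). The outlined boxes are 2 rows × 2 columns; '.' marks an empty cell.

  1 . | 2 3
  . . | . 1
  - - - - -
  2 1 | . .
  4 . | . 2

Step 1. [r3c3∈{3,4}] in row 3, 3 fits only at r3c3. So r3c3=3.
Step 2. [r2c2∈{2,3,4}] r2c2 is the only open cell in row 2 admitting 2, so r2c2=2.
Step 3. [r2c1∈{3}] r2c1's peers cover all but 3 ⇒ r2c1=3.
Step 4. [r4c3∈{1}] r4c3 is down to just 1, so r4c3=1.
Step 5. [r1c2∈{4}] only 4 remains possible at r1c2. So r1c2=4.
Step 6. [r4c2∈{3}] r4c2 is down to just 3 ⇒ r4c2=3.
Step 7. [r3c4∈{4}] nothing but 4 survives at r3c4. So r3c4=4.
Step 8. [r2c3∈{4}] r2c3 has the single candidate 4 ⇒ r2c3=4.

Answer: 1 4 2 3 / 3 2 4 1 / 2 1 3 4 / 4 3 1 2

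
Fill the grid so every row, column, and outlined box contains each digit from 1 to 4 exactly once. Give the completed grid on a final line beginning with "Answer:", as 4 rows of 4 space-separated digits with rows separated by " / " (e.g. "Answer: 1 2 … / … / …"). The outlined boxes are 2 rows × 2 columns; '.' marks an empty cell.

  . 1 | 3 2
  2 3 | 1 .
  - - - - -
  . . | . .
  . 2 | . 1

Step 1. [r3c2∈{4}] nothing but 4 survives at r3c2 ⇒ r3c2=4.
Step 2. [r3c4∈{3}] r3c4's peers cover all but 3 ⇒ r3c4=3.
Step 3. [r4c3∈{4}] only 4 remains possible at r4c3. So r4c3=4.
Step 4. [r1c1∈{4}] only 4 remains possible at r1c1. So r1c1=4.
Step 5. [r2c4∈{4}] only 4 remains possible at r2c4. So r2c4=4.
Step 6. [r4c1∈{3}] r4c1 is down to just 3. So r4c1=3.
Step 7. [r3c3∈{2}] r3c3 has the single candidate 2. So r3c3=2.
Step 8. [r3c1∈{1}] r3c1 has the single candidate 1 ⇒ r3c1=1.

Answer: 4 1 3 2 / 2 3 1 4 / 1 4 2 3 / 3 2 4 1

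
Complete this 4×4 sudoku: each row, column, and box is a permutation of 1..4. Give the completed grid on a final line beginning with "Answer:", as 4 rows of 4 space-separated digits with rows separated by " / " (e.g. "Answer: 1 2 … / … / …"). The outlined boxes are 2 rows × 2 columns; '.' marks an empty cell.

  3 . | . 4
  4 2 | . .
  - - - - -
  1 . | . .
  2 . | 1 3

Step 1. [r3c3∈{2,4}] col 3 places 4 nowhere but r3c3. So r3c3=4.
Step 2. [r2c3∈{3}] only 3 remains possible at r2c3 ⇒ r2c3=3.
Step 3. [r1c3∈{2}] r1c3 is down to just 2 ⇒ r1c3=2.
Step 4. [r1c2∈{1}] r1c2 is down to just 1 ⇒ r1c2=1.
Step 5. [r4c2∈{4}] only 4 remains possible at r4c2, so r4c2=4.
Step 6. [r3c4∈{2}] r3c4's peers cover all but 2. So r3c4=2.
Step 7. [r3c2∈{3}] nothing but 3 survives at r3c2 ⇒ r3c2=3.
Step 8. [r2c4∈{1}] nothing but 1 survives at r2c4. So r2c4=1.

Answer: 3 1 2 4 / 4 2 3 1 / 1 3 4 2 / 2 4 1 3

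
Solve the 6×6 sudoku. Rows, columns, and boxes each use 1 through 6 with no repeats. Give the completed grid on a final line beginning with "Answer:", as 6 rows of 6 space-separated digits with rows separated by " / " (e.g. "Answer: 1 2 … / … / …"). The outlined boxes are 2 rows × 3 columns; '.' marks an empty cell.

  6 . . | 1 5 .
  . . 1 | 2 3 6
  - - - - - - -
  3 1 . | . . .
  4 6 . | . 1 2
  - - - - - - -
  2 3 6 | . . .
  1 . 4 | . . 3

Step 1. [r1c6∈{4}] r1c6 has the single candidate 4. So r1c6=4.
Step 2. [r3c6∈{5}] r3c6 has the single candidate 5. So r3c6=5.
Step 3. [r5c4∈{4,5}] in row 5, 5 fits only at r5c4. So r5c4=5.
Step 4. [r6c4∈{6}] r6c4 is down to just 6 ⇒ r6c4=6.
Step 5. [r6c2∈{5}] r6c2 is down to just 5, so r6c2=5.
Step 6. [r3c4∈{4}] only 4 remains possible at r3c4. So r3c4=4.
Step 7. [r1c2∈{2}] r1c2 is down to just 2 ⇒ r1c2=2.
Step 8. [r3c5∈{6}] nothing but 6 survives at r3c5 ⇒ r3c5=6.
Step 9. [r4c3∈{5}] r4c3 has the single candidate 5, so r4c3=5.
Step 10. [r2c1∈{5}] r2c1 has the single candidate 5. So r2c1=5.
Step 11. [r1c3∈{3}] nothing but 3 survives at r1c3. So r1c3=3.
Step 12. [r3c3∈{2}] nothing but 2 survives at r3c3, so r3c3=2.
Step 13. [r5c6∈{1}] r5c6 has the single candidate 1 ⇒ r5c6=1.
Step 14. [r5c5∈{4}] only 4 remains possible at r5c5 ⇒ r5c5=4.
Step 15. [r2c2∈{4}] r2c2 has the single candidate 4 ⇒ r2c2=4.
Step 16. [r4c4∈{3}] only 3 remains possible at r4c4, so r4c4=3.
Step 17. [r6c5∈{2}] r6c5's peers cover all but 2. So r6c5=2.

Answer: 6 2 3 1 5 4 / 5 4 1 2 3 6 / 3 1 2 4 6 5 / 4 6 5 3 1 2 / 2 3 6 5 4 1 / 1 5 4 6 2 3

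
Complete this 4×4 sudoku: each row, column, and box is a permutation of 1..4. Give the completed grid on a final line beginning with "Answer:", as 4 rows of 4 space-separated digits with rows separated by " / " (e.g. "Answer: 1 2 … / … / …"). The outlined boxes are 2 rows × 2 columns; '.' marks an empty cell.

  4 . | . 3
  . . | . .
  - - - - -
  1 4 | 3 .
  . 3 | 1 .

Step 1. [r2c4∈{1,2,4}] col 4 places 1 nowhere but r2c4. So r2c4=1.
Step 2. [r2c2∈{2}] only 2 remains possible at r2c2. So r2c2=2.
Step 3. [r3c4∈{2}] only 2 remains possible at r3c4. So r3c4=2.
Step 4. [r1c3∈{2}] r1c3's peers cover all but 2. So r1c3=2.
Step 5. [r4c1∈{2}] r4c1's peers cover all but 2 ⇒ r4c1=2.
Step 6. [r1c2∈{1}] r1c2 is down to just 1, so r1c2=1.
Step 7. [r4c4∈{4}] r4c4 is down to just 4. So r4c4=4.
Step 8. [r2c3∈{4}] r2c3 has the single candidate 4, so r2c3=4.
Step 9. [r2c1∈{3}] r2c1 has the single candidate 3, so r2c1=3.

Answer: 4 1 2 3 / 3 2 4 1 / 1 4 3 2 / 2 3 1 4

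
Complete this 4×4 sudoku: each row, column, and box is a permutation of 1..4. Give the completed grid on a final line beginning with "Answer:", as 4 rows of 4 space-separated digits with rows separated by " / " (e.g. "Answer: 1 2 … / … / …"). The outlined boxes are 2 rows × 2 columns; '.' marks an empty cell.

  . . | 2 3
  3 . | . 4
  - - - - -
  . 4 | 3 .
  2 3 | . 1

Step 1. [r1c2∈{1}] nothing but 1 survives at r1c2. So r1c2=1.
Step 2. [r3c1∈{1}] only 1 remains possible at r3c1. So r3c1=1.
Step 3. [r1c1∈{4}] r1c1 has the single candidate 4 ⇒ r1c1=4.
Step 4. [r4c3∈{4}] r4c3's peers cover all but 4, so r4c3=4.
Step 5. [r2c2∈{2}] r2c2 is down to just 2. So r2c2=2.
Step 6. [r3c4∈{2}] r3c4 has the single candidate 2, so r3c4=2.
Step 7. [r2c3∈{1}] r2c3 has the single candidate 1. So r2c3=1.

Answer: 4 1 2 3 / 3 2 1 4 / 1 4 3 2 / 2 3 4 1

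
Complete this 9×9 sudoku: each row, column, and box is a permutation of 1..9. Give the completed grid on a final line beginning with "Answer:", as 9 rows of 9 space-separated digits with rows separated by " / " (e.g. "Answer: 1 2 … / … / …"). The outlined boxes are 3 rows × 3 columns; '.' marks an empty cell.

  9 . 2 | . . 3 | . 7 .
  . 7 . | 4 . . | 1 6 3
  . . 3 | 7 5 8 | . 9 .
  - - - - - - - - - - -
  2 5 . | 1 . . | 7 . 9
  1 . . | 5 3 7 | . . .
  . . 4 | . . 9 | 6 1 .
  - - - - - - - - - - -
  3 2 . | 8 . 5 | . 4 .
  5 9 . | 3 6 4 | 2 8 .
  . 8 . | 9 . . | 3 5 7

Step 1. [r3c7∈{4}] only 4 remains possible at r3c7. So r3c7=4.
Step 2. [r5c7∈{8}] r5c7 has the single candidate 8. So r5c7=8.
Step 3. [r5c2∈{6}] nothing but 6 survives at r5c2, so r5c2=6.
Step 4. [r9c6∈{1,2}] across col 6, 1 lands solely at r9c6 ⇒ r9c6=1.
Step 5. [r4c3∈{8}] only 8 remains possible at r4c3. So r4c3=8.
Step 6. [r9c3∈{6}] r9c3 has the single candidate 6 ⇒ r9c3=6.
Step 7. [r9c5∈{2}] r9c5 is down to just 2. So r9c5=2.
Step 8. [r8c9∈{1}] r8c9's peers cover all but 1. So r8c9=1.
Step 9. [r5c8∈{2}] r5c8 has the single candidate 2 ⇒ r5c8=2.
Step 10. [r8c3∈{7}] only 7 remains possible at r8c3 ⇒ r8c3=7.
Step 11. [r1c5∈{1}] r1c5's peers cover all but 1 ⇒ r1c5=1.
Step 12. [r1c9∈{5,8}] row 1 places 8 nowhere but r1c9. So r1c9=8.
Step 13. [r1c2∈{4}] only 4 remains possible at r1c2, so r1c2=4.
Step 14. [r3c1∈{6}] r3c1's peers cover all but 6. So r3c1=6.
Step 15. [r2c3∈{5}] r2c3's peers cover all but 5, so r2c3=5.
Step 16. [r7c7∈{9}] only 9 remains possible at r7c7. So r7c7=9.
Step 17. [r7c5∈{7}] r7c5 is down to just 7 ⇒ r7c5=7.
Step 18. [r1c7∈{5}] r1c7 is down to just 5. So r1c7=5.
Step 19. [r6c1∈{7}] nothing but 7 survives at r6c1, so r6c1=7.
Step 20. [r7c3∈{1}] nothing but 1 survives at r7c3. So r7c3=1.
Step 21. [r5c9∈{4}] only 4 remains possible at r5c9, so r5c9=4.
Step 22. [r1c4∈{6}] nothing but 6 survives at r1c4. So r1c4=6.
Step 23. [r9c1∈{4}] only 4 remains possible at r9c1. So r9c1=4.
Step 24. [r6c4∈{2}] r6c4's peers cover all but 2 ⇒ r6c4=2.
Step 25. [r2c5∈{9}] r2c5's peers cover all but 9. So r2c5=9.
Step 26. [r6c2∈{3}] r6c2's peers cover all but 3. So r6c2=3.
Step 27. [r6c9∈{5}] r6c9's peers cover all but 5 ⇒ r6c9=5.
Step 28. [r4c6∈{6}] r4c6's peers cover all but 6 ⇒ r4c6=6.
Step 29. [r2c1∈{8}] nothing but 8 survives at r2c1 ⇒ r2c1=8.
Step 30. [r6c5∈{8}] nothing but 8 survives at r6c5 ⇒ r6c5=8.
Step 31. [r7c9∈{6}] r7c9's peers cover all but 6 ⇒ r7c9=6.
Step 32. [r3c2∈{1}] nothing but 1 survives at r3c2. So r3c2=1.
Step 33. [r5c3∈{9}] nothing but 9 survives at r5c3, so r5c3=9.
Step 34. [r4c5∈{4}] r4c5 is down to just 4 ⇒ r4c5=4.
Step 35. [r3c9∈{2}] r3c9 is down to just 2 ⇒ r3c9=2.
Step 36. [r2c6∈{2}] r2c6 has the single candidate 2, so r2c6=2.
Step 37. [r4c8∈{3}] only 3 remains possible at r4c8, so r4c8=3.

Answer: 9 4 2 6 1 3 5 7 8 / 8 7 5 4 9 2 1 6 3 / 6 1 3 7 5 8 4 9 2 / 2 5 8 1 4 6 7 3 9 / 1 6 9 5 3 7 8 2 4 / 7 3 4 2 8 9 6 1 5 / 3 2 1 8 7 5 9 4 6 / 5 9 7 3 6 4 2 8 1 / 4 8 6 9 2 1 3 5 7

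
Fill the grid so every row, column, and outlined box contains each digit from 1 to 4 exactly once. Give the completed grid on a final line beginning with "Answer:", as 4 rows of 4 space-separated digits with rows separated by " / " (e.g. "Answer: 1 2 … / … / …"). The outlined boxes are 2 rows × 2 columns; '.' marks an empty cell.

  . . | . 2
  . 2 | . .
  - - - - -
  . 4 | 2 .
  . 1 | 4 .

Step 1. [r3c1∈{3}] r3c1 is down to just 3, so r3c1=3.
Step 2. [r2c4∈{1,3,4}] 4 has one home in col 4: r2c4, so r2c4=4.
Step 3. [r2c1∈{1}] only 1 remains possible at r2c1 ⇒ r2c1=1.
Step 4. [r2c3∈{3}] r2c3's peers cover all but 3 ⇒ r2c3=3.
Step 5. [r4c1∈{2}] r4c1 is down to just 2 ⇒ r4c1=2.
Step 6. [r1c3∈{1}] nothing but 1 survives at r1c3. So r1c3=1.
Step 7. [r3c4∈{1}] r3c4's peers cover all but 1, so r3c4=1.
Step 8. [r1c1∈{4}] r1c1 is down to just 4, so r1c1=4.
Step 9. [r1c2∈{3}] r1c2's peers cover all but 3. So r1c2=3.
Step 10. [r4c4∈{3}] r4c4 has the single candidate 3. So r4c4=3.

Answer: 4 3 1 2 / 1 2 3 4 / 3 4 2 1 / 2 1 4 3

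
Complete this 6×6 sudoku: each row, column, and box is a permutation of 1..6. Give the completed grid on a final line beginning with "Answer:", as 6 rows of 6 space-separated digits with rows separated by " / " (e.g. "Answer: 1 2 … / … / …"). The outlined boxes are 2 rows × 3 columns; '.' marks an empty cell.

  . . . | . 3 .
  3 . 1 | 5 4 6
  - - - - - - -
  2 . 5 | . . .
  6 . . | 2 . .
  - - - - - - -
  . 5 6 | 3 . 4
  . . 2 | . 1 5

Step 1. [r4c3∈{3,4}] across col 3, 3 lands solely at r4c3 ⇒ r4c3=3.
Step 2. [r4c2∈{1,4}] in row 4, 4 fits only at r4c2 ⇒ r4c2=4.
Step 3. [r4c6∈{1}] r4c6 is down to just 1. So r4c6=1.
Step 4. [r3c5∈{6}] only 6 remains possible at r3c5 ⇒ r3c5=6.
Step 5. [r2c2∈{2}] nothing but 2 survives at r2c2. So r2c2=2.
Step 6. [r1c1∈{4,5}] across row 1, 5 lands solely at r1c1. So r1c1=5.
Step 7. [r5c1∈{1}] nothing but 1 survives at r5c1 ⇒ r5c1=1.
Step 8. [r1c4∈{1}] r1c4 has the single candidate 1. So r1c4=1.
Step 9. [r5c5∈{2}] nothing but 2 survives at r5c5, so r5c5=2.
Step 10. [r6c4∈{6}] r6c4 is down to just 6. So r6c4=6.
Step 11. [r6c2∈{3}] r6c2's peers cover all but 3. So r6c2=3.
Step 12. [r3c6∈{3}] only 3 remains possible at r3c6. So r3c6=3.
Step 13. [r3c4∈{4}] r3c4's peers cover all but 4 ⇒ r3c4=4.
Step 14. [r4c5∈{5}] r4c5 is down to just 5, so r4c5=5.
Step 15. [r1c3∈{4}] nothing but 4 survives at r1c3. So r1c3=4.
Step 16. [r3c2∈{1}] r3c2 is down to just 1. So r3c2=1.
Step 17. [r1c2∈{6}] only 6 remains possible at r1c2, so r1c2=6.
Step 18. [r1c6∈{2}] r1c6 is down to just 2, so r1c6=2.
Step 19. [r6c1∈{4}] r6c1's peers cover all but 4 ⇒ r6c1=4.

Answer: 5 6 4 1 3 2 / 3 2 1 5 4 6 / 2 1 5 4 6 3 / 6 4 3 2 5 1 / 1 5 6 3 2 4 / 4 3 2 6 1 5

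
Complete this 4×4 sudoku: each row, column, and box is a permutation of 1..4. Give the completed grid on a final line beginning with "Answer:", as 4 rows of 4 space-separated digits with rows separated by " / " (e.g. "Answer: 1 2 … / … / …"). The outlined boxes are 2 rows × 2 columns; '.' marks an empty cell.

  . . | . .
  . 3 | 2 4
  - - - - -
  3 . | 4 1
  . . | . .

Step 1. [r1c3∈{1,3}] across col 3, 1 lands solely at r1c3 ⇒ r1c3=1.
Step 2. [r4c2∈{1,2,4}] in col 2, 1 fits only at r4c2. So r4c2=1.
Step 3. [r3c2∈{2}] nothing but 2 survives at r3c2 ⇒ r3c2=2.
Step 4. [r4c4∈{2,3}] row 4 places 2 nowhere but r4c4 ⇒ r4c4=2.
Step 5. [r4c1∈{4}] r4c1 has the single candidate 4. So r4c1=4.
Step 6. [r1c1∈{2}] r1c1's peers cover all but 2. So r1c1=2.
Step 7. [r1c2∈{4}] r1c2's peers cover all but 4, so r1c2=4.
Step 8. [r1c4∈{3}] only 3 remains possible at r1c4 ⇒ r1c4=3.
Step 9. [r2c1∈{1}] r2c1's peers cover all but 1 ⇒ r2c1=1.
Step 10. [r4c3∈{3}] r4c3 is down to just 3, so r4c3=3.

Answer: 2 4 1 3 / 1 3 2 4 / 3 2 4 1 / 4 1 3 2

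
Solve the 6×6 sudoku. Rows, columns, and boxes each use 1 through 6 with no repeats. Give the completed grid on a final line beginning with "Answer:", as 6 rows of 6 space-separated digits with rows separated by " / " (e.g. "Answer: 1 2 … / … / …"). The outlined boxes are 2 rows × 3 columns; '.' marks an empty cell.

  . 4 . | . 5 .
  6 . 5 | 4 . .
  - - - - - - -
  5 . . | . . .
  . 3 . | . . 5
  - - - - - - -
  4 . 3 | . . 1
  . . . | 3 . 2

Step 1. [r3c6∈{3,4,6}] 4 has one home in col 6: r3c6, so r3c6=4.
Step 2. [r5c5∈{6}] r5c5 has the single candidate 6, so r5c5=6.
Step 3. [r6c1∈{1}] r6c1 is down to just 1, so r6c1=1.
Step 4. [r4c1∈{2}] only 2 remains possible at r4c1 ⇒ r4c1=2.
Step 5. [r4c5∈{1}] nothing but 1 survives at r4c5 ⇒ r4c5=1.
Step 6. [r1c4∈{1,2,6}] 1 has one home in col 4: r1c4, so r1c4=1.
Step 7. [r6c3∈{6}] r6c3's peers cover all but 6, so r6c3=6.
Step 8. [r2c5∈{2,3}] r2c5 is the only open cell in box 2 admitting 2 ⇒ r2c5=2.
Step 9. [r3c2∈{1,6}] across col 2, 6 lands solely at r3c2, so r3c2=6.
Step 10. [r1c6∈{3,6}] 6 has one home in row 1: r1c6 ⇒ r1c6=6.
Step 11. [r5c4∈{5}] r5c4's peers cover all but 5, so r5c4=5.
Step 12. [r2c2∈{1}] r2c2 has the single candidate 1, so r2c2=1.
Step 13. [r4c4∈{6}] nothing but 6 survives at r4c4 ⇒ r4c4=6.
Step 14. [r5c2∈{2}] r5c2's peers cover all but 2. So r5c2=2.
Step 15. [r3c5∈{3}] r3c5 has the single candidate 3 ⇒ r3c5=3.
Step 16. [r6c5∈{4}] nothing but 4 survives at r6c5. So r6c5=4.
Step 17. [r1c3∈{2}] only 2 remains possible at r1c3 ⇒ r1c3=2.
Step 18. [r3c4∈{2}] r3c4 has the single candidate 2. So r3c4=2.
Step 19. [r2c6∈{3}] r2c6 is down to just 3, so r2c6=3.
Step 20. [r6c2∈{5}] r6c2's peers cover all but 5, so r6c2=5.
Step 21. [r1c1∈{3}] r1c1 is down to just 3, so r1c1=3.
Step 22. [r3c3∈{1}] nothing but 1 survives at r3c3, so r3c3=1.
Step 23. [r4c3∈{4}] r4c3 has the single candidate 4 ⇒ r4c3=4.

Answer: 3 4 2 1 5 6 / 6 1 5 4 2 3 / 5 6 1 2 3 4 / 2 3 4 6 1 5 / 4 2 3 5 6 1 / 1 5 6 3 4 2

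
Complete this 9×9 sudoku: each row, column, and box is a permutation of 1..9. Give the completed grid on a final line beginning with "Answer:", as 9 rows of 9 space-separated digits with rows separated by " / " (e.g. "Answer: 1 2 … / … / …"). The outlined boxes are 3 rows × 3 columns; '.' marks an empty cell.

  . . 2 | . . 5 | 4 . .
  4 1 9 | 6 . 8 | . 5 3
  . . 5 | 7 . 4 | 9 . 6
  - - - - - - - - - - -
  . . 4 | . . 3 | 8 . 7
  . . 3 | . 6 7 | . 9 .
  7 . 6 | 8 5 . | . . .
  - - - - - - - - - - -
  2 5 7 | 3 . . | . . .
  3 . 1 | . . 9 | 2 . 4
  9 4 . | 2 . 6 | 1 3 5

Step 1. [r6c6∈{1,2}] r6c6 is the only open cell in col 6 admitting 2, so r6c6=2.
Step 2. [r3c1∈{8}] r3c1's peers cover all but 8. So r3c1=8.
Step 3. [r6c9∈{1}] only 1 remains possible at r6c9, so r6c9=1.
Step 4. [r8c8∈{6,7,8}] in box 9, 7 fits only at r8c8 ⇒ r8c8=7.
Step 5. [r8c5∈{8}] r8c5's peers cover all but 8. So r8c5=8.
Step 6. [r3c8∈{1,2}] in box 3, 2 fits only at r3c8, so r3c8=2.
Step 7. [r3c5∈{1,3}] row 3 places 1 nowhere but r3c5. So r3c5=1.
Step 8. [r4c5∈{9}] r4c5 has the single candidate 9. So r4c5=9.
Step 9. [r1c2∈{3,6,7}] row 1 places 7 nowhere but r1c2. So r1c2=7.
Step 10. [r4c1∈{1,5}] 5 has one home in row 4: r4c1, so r4c1=5.
Step 11. [r1c9∈{8}] r1c9 has the single candidate 8, so r1c9=8.
Step 12. [r5c1∈{1}] r5c1 has the single candidate 1 ⇒ r5c1=1.
Step 13. [r4c8∈{6}] r4c8 has the single candidate 6 ⇒ r4c8=6.
Step 14. [r5c9∈{2}] nothing but 2 survives at r5c9. So r5c9=2.
Step 15. [r8c4∈{5}] r8c4 is down to just 5 ⇒ r8c4=5.
Step 16. [r6c8∈{4}] r6c8 has the single candidate 4 ⇒ r6c8=4.
Step 17. [r2c7∈{7}] r2c7 is down to just 7, so r2c7=7.
Step 18. [r9c3∈{8}] only 8 remains possible at r9c3 ⇒ r9c3=8.
Step 19. [r5c2∈{8}] r5c2's peers cover all but 8 ⇒ r5c2=8.
Step 20. [r5c4∈{4}] nothing but 4 survives at r5c4. So r5c4=4.
Step 21. [r1c1∈{6}] only 6 remains possible at r1c1. So r1c1=6.
Step 22. [r1c5∈{3}] only 3 remains possible at r1c5. So r1c5=3.
Step 23. [r8c2∈{6}] nothing but 6 survives at r8c2, so r8c2=6.
Step 24. [r7c9∈{9}] r7c9 is down to just 9, so r7c9=9.
Step 25. [r3c2∈{3}] r3c2 is down to just 3 ⇒ r3c2=3.
Step 26. [r1c8∈{1}] nothing but 1 survives at r1c8, so r1c8=1.
Step 27. [r5c7∈{5}] nothing but 5 survives at r5c7 ⇒ r5c7=5.
Step 28. [r2c5∈{2}] only 2 remains possible at r2c5, so r2c5=2.
Step 29. [r9c5∈{7}] r9c5 is down to just 7. So r9c5=7.
Step 30. [r7c7∈{6}] only 6 remains possible at r7c7, so r7c7=6.
Step 31. [r6c7∈{3}] r6c7's peers cover all but 3. So r6c7=3.
Step 32. [r4c4∈{1}] r4c4 has the single candidate 1, so r4c4=1.
Step 33. [r6c2∈{9}] r6c2 is down to just 9 ⇒ r6c2=9.
Step 34. [r7c6∈{1}] r7c6's peers cover all but 1 ⇒ r7c6=1.
Step 35. [r1c4∈{9}] r1c4 has the single candidate 9 ⇒ r1c4=9.
Step 36. [r7c5∈{4}] r7c5 has the single candidate 4 ⇒ r7c5=4.
Step 37. [r4c2∈{2}] only 2 remains possible at r4c2, so r4c2=2.
Step 38. [r7c8∈{8}] r7c8 is down to just 8 ⇒ r7c8=8.

Answer: 6 7 2 9 3 5 4 1 8 / 4 1 9 6 2 8 7 5 3 / 8 3 5 7 1 4 9 2 6 / 5 2 4 1 9 3 8 6 7 / 1 8 3 4 6 7 5 9 2 / 7 9 6 8 5 2 3 4 1 / 2 5 7 3 4 1 6 8 9 / 3 6 1 5 8 9 2 7 4 / 9 4 8 2 7 6 1 3 5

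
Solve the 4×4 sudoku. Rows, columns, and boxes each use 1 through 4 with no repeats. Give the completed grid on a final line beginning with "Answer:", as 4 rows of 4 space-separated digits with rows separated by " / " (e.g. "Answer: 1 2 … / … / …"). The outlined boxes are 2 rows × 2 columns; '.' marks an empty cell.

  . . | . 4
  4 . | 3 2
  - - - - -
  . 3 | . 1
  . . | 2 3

Step 1. [r2c2∈{1}] r2c2's peers cover all but 1 ⇒ r2c2=1.
Step 2. [r1c1∈{2,3}] row 1 places 3 nowhere but r1c1. So r1c1=3.
Step 3. [r4c1∈{1}] nothing but 1 survives at r4c1, so r4c1=1.
Step 4. [r3c3∈{4}] nothing but 4 survives at r3c3 ⇒ r3c3=4.
Step 5. [r3c1∈{2}] nothing but 2 survives at r3c1. So r3c1=2.
Step 6. [r4c2∈{4}] nothing but 4 survives at r4c2 ⇒ r4c2=4.
Step 7. [r1c2∈{2}] r1c2 is down to just 2 ⇒ r1c2=2.
Step 8. [r1c3∈{1}] r1c3 has the single candidate 1, so r1c3=1.

Answer: 3 2 1 4 / 4 1 3 2 / 2 3 4 1 / 1 4 2 3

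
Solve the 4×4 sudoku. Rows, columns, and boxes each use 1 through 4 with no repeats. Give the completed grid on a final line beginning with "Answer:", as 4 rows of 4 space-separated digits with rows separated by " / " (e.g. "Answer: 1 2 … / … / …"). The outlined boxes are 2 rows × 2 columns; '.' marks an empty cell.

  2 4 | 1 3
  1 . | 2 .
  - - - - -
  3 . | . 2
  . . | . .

Step 1. [r4c4∈{1,4}] col 4 places 1 nowhere but r4c4, so r4c4=1.
Step 2. [r3c3∈{4}] r3c3 has the single candidate 4 ⇒ r3c3=4.
Step 3. [r2c2∈{3}] only 3 remains possible at r2c2 ⇒ r2c2=3.
Step 4. [r3c2∈{1}] r3c2 has the single candidate 1. So r3c2=1.
Step 5. [r4c3∈{3}] r4c3's peers cover all but 3 ⇒ r4c3=3.
Step 6. [r2c4∈{4}] r2c4 has the single candidate 4 ⇒ r2c4=4.
Step 7. [r4c2∈{2}] nothing but 2 survives at r4c2 ⇒ r4c2=2.
Step 8. [r4c1∈{4}] only 4 remains possible at r4c1 ⇒ r4c1=4.

Answer: 2 4 1 3 / 1 3 2 4 / 3 1 4 2 / 4 2 3 1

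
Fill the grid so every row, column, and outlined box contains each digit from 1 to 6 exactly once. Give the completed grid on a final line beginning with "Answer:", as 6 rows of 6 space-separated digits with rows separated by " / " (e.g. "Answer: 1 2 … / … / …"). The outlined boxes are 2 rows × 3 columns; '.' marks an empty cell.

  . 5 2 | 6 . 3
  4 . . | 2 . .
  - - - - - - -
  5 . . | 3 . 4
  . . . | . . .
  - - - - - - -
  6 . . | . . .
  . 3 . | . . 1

Step 1. [r4c6∈{2,5,6}] r4c6 is the only open cell in col 6 admitting 6. So r4c6=6.
Step 2. [r4c4∈{1,5}] col 4 places 1 nowhere but r4c4. So r4c4=1.
Step 3. [r3c5∈{2}] r3c5 is down to just 2, so r3c5=2.
Step 4. [r1c5∈{1,4}] 4 has one home in row 1: r1c5. So r1c5=4.
Step 5. [r2c3∈{1,3,6}] in row 2, 3 fits only at r2c3 ⇒ r2c3=3.
Step 6. [r4c3∈{4}] only 4 remains possible at r4c3. So r4c3=4.
Step 7. [r4c5∈{5}] nothing but 5 survives at r4c5. So r4c5=5.
Step 8. [r5c2∈{1,2,4}] col 2 places 4 nowhere but r5c2, so r5c2=4.
Step 9. [r5c4∈{5}] r5c4 is down to just 5. So r5c4=5.
Step 10. [r3c3∈{1,6}] col 3 places 6 nowhere but r3c3, so r3c3=6.
Step 11. [r4c2∈{2}] nothing but 2 survives at r4c2 ⇒ r4c2=2.
Step 12. [r2c5∈{1}] nothing but 1 survives at r2c5. So r2c5=1.
Step 13. [r3c2∈{1}] r3c2 has the single candidate 1, so r3c2=1.
Step 14. [r2c6∈{5}] r2c6's peers cover all but 5 ⇒ r2c6=5.
Step 15. [r1c1∈{1}] nothing but 1 survives at r1c1. So r1c1=1.
Step 16. [r6c3∈{5}] only 5 remains possible at r6c3, so r6c3=5.
Step 17. [r4c1∈{3}] nothing but 3 survives at r4c1. So r4c1=3.
Step 18. [r5c5∈{3}] only 3 remains possible at r5c5. So r5c5=3.
Step 19. [r6c5∈{6}] nothing but 6 survives at r6c5. So r6c5=6.
Step 20. [r6c1∈{2}] r6c1's peers cover all but 2, so r6c1=2.
Step 21. [r2c2∈{6}] r2c2 is down to just 6 ⇒ r2c2=6.
Step 22. [r5c3∈{1}] r5c3 has the single candidate 1, so r5c3=1.
Step 23. [r5c6∈{2}] r5c6 is down to just 2, so r5c6=2.
Step 24. [r6c4∈{4}] only 4 remains possible at r6c4 ⇒ r6c4=4.

Answer: 1 5 2 6 4 3 / 4 6 3 2 1 5 / 5 1 6 3 2 4 / 3 2 4 1 5 6 / 6 4 1 5 3 2 / 2 3 5 4 6 1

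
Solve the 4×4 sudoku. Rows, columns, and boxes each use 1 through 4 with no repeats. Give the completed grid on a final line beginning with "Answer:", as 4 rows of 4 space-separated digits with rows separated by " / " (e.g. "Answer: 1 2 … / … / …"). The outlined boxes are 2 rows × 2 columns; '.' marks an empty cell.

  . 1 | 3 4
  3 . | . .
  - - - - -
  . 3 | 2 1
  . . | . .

Step 1. [r2c2∈{2,4}] row 2 places 4 nowhere but r2c2. So r2c2=4.
Step 2. [r4c1∈{1,2,4}] r4c1 is the only open cell in row 4 admitting 1. So r4c1=1.
Step 3. [r1c1∈{2}] r1c1's peers cover all but 2, so r1c1=2.
Step 4. [r4c4∈{3}] only 3 remains possible at r4c4. So r4c4=3.
Step 5. [r2c3∈{1}] nothing but 1 survives at r2c3, so r2c3=1.
Step 6. [r2c4∈{2}] r2c4's peers cover all but 2, so r2c4=2.
Step 7. [r4c2∈{2}] r4c2's peers cover all but 2 ⇒ r4c2=2.
Step 8. [r3c1∈{4}] nothing but 4 survives at r3c1 ⇒ r3c1=4.
Step 9. [r4c3∈{4}] r4c3's peers cover all but 4. So r4c3=4.

Answer: 2 1 3 4 / 3 4 1 2 / 4 3 2 1 / 1 2 4 3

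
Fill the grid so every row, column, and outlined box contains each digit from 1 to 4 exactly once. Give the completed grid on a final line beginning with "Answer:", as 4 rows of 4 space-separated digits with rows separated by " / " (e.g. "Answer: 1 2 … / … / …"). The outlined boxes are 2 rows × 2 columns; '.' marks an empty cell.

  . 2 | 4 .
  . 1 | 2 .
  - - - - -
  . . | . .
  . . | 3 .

Step 1. [r4c2∈{4}] r4c2's peers cover all but 4 ⇒ r4c2=4.
Step 2. [r1c4∈{1,3}] r1c4 is the only open cell in row 1 admitting 1. So r1c4=1.
Step 3. [r4c4∈{2}] r4c4 is down to just 2, so r4c4=2.
Step 4. [r3c1∈{1,2,3}] across row 3, 2 lands solely at r3c1. So r3c1=2.
Step 5. [r2c1∈{3,4}] row 2 places 4 nowhere but r2c1. So r2c1=4.
Step 6. [r3c4∈{4}] r3c4's peers cover all but 4 ⇒ r3c4=4.
Step 7. [r2c4∈{3}] nothing but 3 survives at r2c4 ⇒ r2c4=3.
Step 8. [r3c2∈{3}] only 3 remains possible at r3c2. So r3c2=3.
Step 9. [r1c1∈{3}] nothing but 3 survives at r1c1, so r1c1=3.
Step 10. [r4c1∈{1}] only 1 remains possible at r4c1 ⇒ r4c1=1.
Step 11. [r3c3∈{1}] r3c3 is down to just 1, so r3c3=1.

Answer: 3 2 4 1 / 4 1 2 3 / 2 3 1 4 / 1 4 3 2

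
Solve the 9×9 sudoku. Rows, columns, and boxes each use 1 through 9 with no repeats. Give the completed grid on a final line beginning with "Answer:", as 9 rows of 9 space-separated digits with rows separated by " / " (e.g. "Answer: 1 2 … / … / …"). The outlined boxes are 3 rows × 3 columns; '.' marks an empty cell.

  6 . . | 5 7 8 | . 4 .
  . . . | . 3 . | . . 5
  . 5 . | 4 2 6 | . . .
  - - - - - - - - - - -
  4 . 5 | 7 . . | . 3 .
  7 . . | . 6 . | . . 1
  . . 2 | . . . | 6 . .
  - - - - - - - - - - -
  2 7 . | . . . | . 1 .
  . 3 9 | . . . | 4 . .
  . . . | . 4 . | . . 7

Step 1. [r2c8∈{2,6,7,8,9}] across row 2, 6 lands solely at r2c8. So r2c8=6.
Step 2. [r5c6∈{2,3,4,5,9}] 4 has one home in row 5: r5c6. So r5c6=4.
Step 3. [r2c2∈{1,2,4,8,9}] col 2 places 4 nowhere but r2c2. So r2c2=4.
Step 4. [r2c7∈{1,2,7,8,9}] row 2 places 2 nowhere but r2c7. So r2c7=2.
Step 5. [r3c7∈{1,3,7,8,9}] 7 has one home in col 7: r3c7, so r3c7=7.
Step 6. [r1c7∈{1,3,9}] in col 7, 1 fits only at r1c7 ⇒ r1c7=1.
Step 7. [r1c3∈{3}] r1c3's peers cover all but 3, so r1c3=3.
Step 8. [r5c3∈{8}] only 8 remains possible at r5c3. So r5c3=8.
Step 9. [r9c2∈{1,6,8}] in col 2, 8 fits only at r9c2, so r9c2=8.
Step 10. [r5c2∈{9}] r5c2 is down to just 9, so r5c2=9.
Step 11. [r5c4∈{2,3}] across row 5, 3 lands solely at r5c4, so r5c4=3.
Step 12. [r1c9∈{9}] r1c9's peers cover all but 9 ⇒ r1c9=9.
Step 13. [r4c6∈{1,2,9}] in box 5, 2 fits only at r4c6 ⇒ r4c6=2.
Step 14. [r4c9∈{8}] r4c9 is down to just 8. So r4c9=8.
Step 15. [r7c7∈{3,5,8,9}] r7c7 is the only open cell in col 7 admitting 8. So r7c7=8.
Step 16. [r6c2∈{1}] r6c2 has the single candidate 1, so r6c2=1.
Step 17. [r9c7∈{3,5,9}] r9c7 is the only open cell in col 7 admitting 3, so r9c7=3.
Step 18. [r9c8∈{2,5,9}] r9c8 is the only open cell in box 9 admitting 9. So r9c8=9.
Step 19. [r8c8∈{2,5}] r8c8 is the only open cell in box 9 admitting 5 ⇒ r8c8=5.
Step 20. [r8c1∈{1}] r8c1 is down to just 1 ⇒ r8c1=1.
Step 21. [r9c4∈{1,2,6}] across row 9, 2 lands solely at r9c4 ⇒ r9c4=2.
Step 22. [r2c4∈{1,9}] 1 has one home in col 4: r2c4, so r2c4=1.
Step 23. [r7c9∈{6}] nothing but 6 survives at r7c9. So r7c9=6.
Step 24. [r7c4∈{9}] only 9 remains possible at r7c4. So r7c4=9.
Step 25. [r7c5∈{5}] nothing but 5 survives at r7c5 ⇒ r7c5=5.
Step 26. [r8c5∈{8}] only 8 remains possible at r8c5 ⇒ r8c5=8.
Step 27. [r6c5∈{9}] r6c5 has the single candidate 9 ⇒ r6c5=9.
Step 28. [r2c1∈{8,9}] row 2 places 8 nowhere but r2c1, so r2c1=8.
Step 29. [r8c6∈{7}] nothing but 7 survives at r8c6 ⇒ r8c6=7.
Step 30. [r1c2∈{2}] nothing but 2 survives at r1c2, so r1c2=2.
Step 31. [r6c1∈{3}] nothing but 3 survives at r6c1 ⇒ r6c1=3.
Step 32. [r8c9∈{2}] r8c9 is down to just 2, so r8c9=2.
Step 33. [r3c1∈{9}] r3c1 is down to just 9, so r3c1=9.
Step 34. [r6c6∈{5}] r6c6 has the single candidate 5 ⇒ r6c6=5.
Step 35. [r2c3∈{7}] nothing but 7 survives at r2c3 ⇒ r2c3=7.
Step 36. [r4c5∈{1}] r4c5 is down to just 1, so r4c5=1.
Step 37. [r7c3∈{4}] r7c3 has the single candidate 4, so r7c3=4.
Step 38. [r6c9∈{4}] r6c9 is down to just 4 ⇒ r6c9=4.
Step 39. [r4c7∈{9}] r4c7's peers cover all but 9 ⇒ r4c7=9.
Step 40. [r6c4∈{8}] nothing but 8 survives at r6c4. So r6c4=8.
Step 41. [r4c2∈{6}] r4c2 has the single candidate 6, so r4c2=6.
Step 42. [r9c3∈{6}] r9c3's peers cover all but 6 ⇒ r9c3=6.
Step 43. [r3c8∈{8}] nothing but 8 survives at r3c8. So r3c8=8.
Step 44. [r9c1∈{5}] r9c1's peers cover all but 5 ⇒ r9c1=5.
Step 45. [r5c7∈{5}] only 5 remains possible at r5c7, so r5c7=5.
Step 46. [r5c8∈{2}] nothing but 2 survives at r5c8 ⇒ r5c8=2.
Step 47. [r6c8∈{7}] r6c8's peers cover all but 7. So r6c8=7.
Step 48. [r7c6∈{3}] r7c6 has the single candidate 3, so r7c6=3.
Step 49. [r2c6∈{9}] r2c6's peers cover all but 9 ⇒ r2c6=9.
Step 50. [r3c3∈{1}] only 1 remains possible at r3c3, so r3c3=1.
Step 51. [r9c6∈{1}] r9c6 is down to just 1, so r9c6=1.
Step 52. [r3c9∈{3}] r3c9 is down to just 3. So r3c9=3.
Step 53. [r8c4∈{6}] only 6 remains possible at r8c4, so r8c4=6.

Answer: 6 2 3 5 7 8 1 4 9 / 8 4 7 1 3 9 2 6 5 / 9 5 1 4 2 6 7 8 3 / 4 6 5 7 1 2 9 3 8 / 7 9 8 3 6 4 5 2 1 / 3 1 2 8 9 5 6 7 4 / 2 7 4 9 5 3 8 1 6 / 1 3 9 6 8 7 4 5 2 / 5 8 6 2 4 1 3 9 7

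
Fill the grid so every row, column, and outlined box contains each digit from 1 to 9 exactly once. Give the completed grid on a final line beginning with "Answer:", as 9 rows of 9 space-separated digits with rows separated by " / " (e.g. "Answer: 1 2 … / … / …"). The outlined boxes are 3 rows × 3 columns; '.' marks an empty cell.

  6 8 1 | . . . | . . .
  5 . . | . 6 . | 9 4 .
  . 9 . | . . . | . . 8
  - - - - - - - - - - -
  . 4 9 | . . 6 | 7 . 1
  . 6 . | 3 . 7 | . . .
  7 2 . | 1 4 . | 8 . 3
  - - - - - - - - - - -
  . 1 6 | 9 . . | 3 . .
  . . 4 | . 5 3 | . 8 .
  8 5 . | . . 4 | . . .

Step 1. [r7c1∈{2}] nothing but 2 survives at r7c1, so r7c1=2.
Step 2. [r9c5∈{1,2,7}] 1 has one home in box 8: r9c5 ⇒ r9c5=1.
Step 3. [r3c8∈{1,2,3,5,6,7}] col 8 places 1 nowhere but r3c8. So r3c8=1.
Step 4. [r3c7∈{2,5,6}] row 3 places 6 nowhere but r3c7 ⇒ r3c7=6.
Step 5. [r9c7∈{2}] only 2 remains possible at r9c7. So r9c7=2.
Step 6. [r8c4∈{2,6,7}] 2 has one home in row 8: r8c4 ⇒ r8c4=2.
Step 7. [r1c7∈{5}] r1c7 has the single candidate 5. So r1c7=5.
Step 8. [r2c2∈{3,7}] in col 2, 3 fits only at r2c2. So r2c2=3.
Step 9. [r8c9∈{6,7,9}] in row 8, 6 fits only at r8c9 ⇒ r8c9=6.
Step 10. [r3c5∈{2,3,7}] row 3 places 3 nowhere but r3c5 ⇒ r3c5=3.
Step 11. [r6c3∈{5}] r6c3 has the single candidate 5, so r6c3=5.
Step 12. [r4c4∈{5,8}] in box 5, 5 fits only at r4c4 ⇒ r4c4=5.
Step 13. [r4c8∈{2}] nothing but 2 survives at r4c8 ⇒ r4c8=2.
Step 14. [r7c9∈{4,5,7}] across row 7, 4 lands solely at r7c9, so r7c9=4.
Step 15. [r6c6∈{9}] r6c6's peers cover all but 9 ⇒ r6c6=9.
Step 16. [r1c6∈{2}] r1c6 has the single candidate 2, so r1c6=2.
Step 17. [r1c9∈{7}] r1c9 is down to just 7 ⇒ r1c9=7.
Step 18. [r7c5∈{7,8}] in col 5, 7 fits only at r7c5, so r7c5=7.
Step 19. [r9c8∈{7,9}] col 8 places 7 nowhere but r9c8, so r9c8=7.
Step 20. [r5c8∈{5,9}] 9 has one home in col 8: r5c8, so r5c8=9.
Step 21. [r2c4∈{7,8}] across col 4, 8 lands solely at r2c4. So r2c4=8.
Step 22. [r2c3∈{2,7}] 7 has one home in row 2: r2c3, so r2c3=7.
Step 23. [r4c5∈{8}] r4c5 has the single candidate 8 ⇒ r4c5=8.
Step 24. [r1c4∈{4}] r1c4's peers cover all but 4. So r1c4=4.
Step 25. [r3c1∈{4}] nothing but 4 survives at r3c1 ⇒ r3c1=4.
Step 26. [r2c9∈{2}] r2c9 is down to just 2, so r2c9=2.
Step 27. [r9c3∈{3}] only 3 remains possible at r9c3 ⇒ r9c3=3.
Step 28. [r8c1∈{9}] r8c1 has the single candidate 9. So r8c1=9.
Step 29. [r3c6∈{5}] r3c6's peers cover all but 5, so r3c6=5.
Step 30. [r9c4∈{6}] only 6 remains possible at r9c4, so r9c4=6.
Step 31. [r7c6∈{8}] r7c6's peers cover all but 8. So r7c6=8.
Step 32. [r5c5∈{2}] only 2 remains possible at r5c5. So r5c5=2.
Step 33. [r5c9∈{5}] r5c9 has the single candidate 5. So r5c9=5.
Step 34. [r3c3∈{2}] only 2 remains possible at r3c3, so r3c3=2.
Step 35. [r5c7∈{4}] r5c7 has the single candidate 4, so r5c7=4.
Step 36. [r2c6∈{1}] r2c6's peers cover all but 1 ⇒ r2c6=1.
Step 37. [r5c3∈{8}] only 8 remains possible at r5c3, so r5c3=8.
Step 38. [r4c1∈{3}] only 3 remains possible at r4c1. So r4c1=3.
Step 39. [r5c1∈{1}] only 1 remains possible at r5c1. So r5c1=1.
Step 40. [r1c8∈{3}] r1c8's peers cover all but 3. So r1c8=3.
Step 41. [r7c8∈{5}] r7c8 has the single candidate 5. So r7c8=5.
Step 42. [r1c5∈{9}] r1c5 is down to just 9 ⇒ r1c5=9.
Step 43. [r8c7∈{1}] r8c7 has the single candidate 1. So r8c7=1.
Step 44. [r8c2∈{7}] r8c2 has the single candidate 7, so r8c2=7.
Step 45. [r9c9∈{9}] only 9 remains possible at r9c9, so r9c9=9.
Step 46. [r3c4∈{7}] r3c4's peers cover all but 7 ⇒ r3c4=7.
Step 47. [r6c8∈{6}] nothing but 6 survives at r6c8. So r6c8=6.

Answer: 6 8 1 4 9 2 5 3 7 / 5 3 7 8 6 1 9 4 2 / 4 9 2 7 3 5 6 1 8 / 3 4 9 5 8 6 7 2 1 / 1 6 8 3 2 7 4 9 5 / 7 2 5 1 4 9 8 6 3 / 2 1 6 9 7 8 3 5 4 / 9 7 4 2 5 3 1 8 6 / 8 5 3 6 1 4 2 7 9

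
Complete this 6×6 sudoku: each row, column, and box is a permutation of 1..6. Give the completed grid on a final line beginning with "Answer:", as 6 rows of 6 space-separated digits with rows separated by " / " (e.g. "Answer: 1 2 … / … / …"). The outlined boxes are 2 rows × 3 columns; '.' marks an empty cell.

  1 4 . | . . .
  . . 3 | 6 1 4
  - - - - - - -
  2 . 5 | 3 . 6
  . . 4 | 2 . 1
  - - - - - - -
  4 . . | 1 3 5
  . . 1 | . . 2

Step 1. [r6c5∈{4,6}] across col 5, 6 lands solely at r6c5 ⇒ r6c5=6.
Step 2. [r2c2∈{2,5}] in row 2, 2 fits only at r2c2 ⇒ r2c2=2.
Step 3. [r4c1∈{3,6}] across col 1, 6 lands solely at r4c1. So r4c1=6.
Step 4. [r6c2∈{3,5}] in col 2, 5 fits only at r6c2, so r6c2=5.
Step 5. [r5c3∈{2,6}] r5c3 is the only open cell in row 5 admitting 2. So r5c3=2.
Step 6. [r4c5∈{5}] only 5 remains possible at r4c5, so r4c5=5.
Step 7. [r1c4∈{5}] r1c4 is down to just 5 ⇒ r1c4=5.
Step 8. [r1c5∈{2}] r1c5 is down to just 2 ⇒ r1c5=2.
Step 9. [r2c1∈{5}] only 5 remains possible at r2c1, so r2c1=5.
Step 10. [r1c6∈{3}] only 3 remains possible at r1c6, so r1c6=3.
Step 11. [r4c2∈{3}] r4c2 has the single candidate 3. So r4c2=3.
Step 12. [r5c2∈{6}] r5c2's peers cover all but 6, so r5c2=6.
Step 13. [r3c2∈{1}] r3c2's peers cover all but 1 ⇒ r3c2=1.
Step 14. [r3c5∈{4}] only 4 remains possible at r3c5, so r3c5=4.
Step 15. [r6c4∈{4}] r6c4 has the single candidate 4, so r6c4=4.
Step 16. [r1c3∈{6}] nothing but 6 survives at r1c3. So r1c3=6.
Step 17. [r6c1∈{3}] r6c1 is down to just 3, so r6c1=3.

Answer: 1 4 6 5 2 3 / 5 2 3 6 1 4 / 2 1 5 3 4 6 / 6 3 4 2 5 1 / 4 6 2 1 3 5 / 3 5 1 4 6 2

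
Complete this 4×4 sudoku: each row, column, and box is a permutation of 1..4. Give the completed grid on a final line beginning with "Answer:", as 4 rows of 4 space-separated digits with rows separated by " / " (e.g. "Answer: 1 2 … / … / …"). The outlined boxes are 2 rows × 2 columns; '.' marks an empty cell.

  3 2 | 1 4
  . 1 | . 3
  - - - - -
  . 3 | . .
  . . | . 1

Step 1. [r4c2∈{4}] r4c2's peers cover all but 4 ⇒ r4c2=4.
Step 2. [r3c4∈{2}] r3c4 has the single candidate 2 ⇒ r3c4=2.
Step 3. [r4c3∈{3}] r4c3's peers cover all but 3. So r4c3=3.
Step 4. [r2c1∈{4}] r2c1's peers cover all but 4, so r2c1=4.
Step 5. [r3c1∈{1}] r3c1's peers cover all but 1, so r3c1=1.
Step 6. [r3c3∈{4}] only 4 remains possible at r3c3, so r3c3=4.
Step 7. [r4c1∈{2}] r4c1 has the single candidate 2 ⇒ r4c1=2.
Step 8. [r2c3∈{2}] only 2 remains possible at r2c3, so r2c3=2.

Answer: 3 2 1 4 / 4 1 2 3 / 1 3 4 2 / 2 4 3 1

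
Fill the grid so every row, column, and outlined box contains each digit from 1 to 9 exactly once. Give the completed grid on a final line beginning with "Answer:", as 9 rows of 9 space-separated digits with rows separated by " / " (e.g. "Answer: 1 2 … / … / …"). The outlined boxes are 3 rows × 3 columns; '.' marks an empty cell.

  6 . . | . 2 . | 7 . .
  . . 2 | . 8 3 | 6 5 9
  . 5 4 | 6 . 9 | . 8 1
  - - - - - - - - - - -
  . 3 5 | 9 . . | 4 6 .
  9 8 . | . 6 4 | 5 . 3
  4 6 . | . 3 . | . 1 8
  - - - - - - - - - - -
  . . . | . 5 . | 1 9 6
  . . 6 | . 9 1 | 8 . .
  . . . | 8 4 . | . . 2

Step 1. [r6c3∈{7}] nothing but 7 survives at r6c3, so r6c3=7.
Step 2. [r9c7∈{3}] r9c7 has the single candidate 3 ⇒ r9c7=3.
Step 3. [r9c8∈{7}] r9c8's peers cover all but 7 ⇒ r9c8=7.
Step 4. [r5c4∈{1,2,7}] 7 has one home in row 5: r5c4 ⇒ r5c4=7.
Step 5. [r3c1∈{3,7}] in row 3, 3 fits only at r3c1, so r3c1=3.
Step 6. [r4c1∈{1,2}] box 4 places 2 nowhere but r4c1 ⇒ r4c1=2.
Step 7. [r7c6∈{2,7}] 7 has one home in col 6: r7c6, so r7c6=7.
Step 8. [r8c8∈{4}] r8c8 is down to just 4, so r8c8=4.
Step 9. [r1c3∈{1,8,9}] in row 1, 8 fits only at r1c3 ⇒ r1c3=8.
Step 10. [r6c6∈{2,5}] across col 6, 2 lands solely at r6c6 ⇒ r6c6=2.
Step 11. [r8c4∈{2,3}] 3 has one home in row 8: r8c4. So r8c4=3.
Step 12. [r1c2∈{1,9}] row 1 places 9 nowhere but r1c2, so r1c2=9.
Step 13. [r1c4∈{1,4,5}] row 1 places 1 nowhere but r1c4, so r1c4=1.
Step 14. [r9c2∈{1}] nothing but 1 survives at r9c2. So r9c2=1.
Step 15. [r2c2∈{7}] only 7 remains possible at r2c2 ⇒ r2c2=7.
Step 16. [r8c1∈{5,7}] across row 8, 7 lands solely at r8c1 ⇒ r8c1=7.
Step 17. [r7c2∈{2,4}] 4 has one home in row 7: r7c2. So r7c2=4.
Step 18. [r4c5∈{1}] nothing but 1 survives at r4c5. So r4c5=1.
Step 19. [r3c5∈{7}] r3c5 is down to just 7. So r3c5=7.
Step 20. [r1c6∈{5}] r1c6 has the single candidate 5 ⇒ r1c6=5.
Step 21. [r1c9∈{4}] r1c9 is down to just 4, so r1c9=4.
Step 22. [r8c2∈{2}] r8c2's peers cover all but 2, so r8c2=2.
Step 23. [r1c8∈{3}] r1c8's peers cover all but 3, so r1c8=3.
Step 24. [r4c6∈{8}] r4c6 is down to just 8. So r4c6=8.
Step 25. [r9c6∈{6}] r9c6's peers cover all but 6. So r9c6=6.
Step 26. [r6c7∈{9}] r6c7 is down to just 9. So r6c7=9.
Step 27. [r3c7∈{2}] r3c7's peers cover all but 2, so r3c7=2.
Step 28. [r2c4∈{4}] r2c4 is down to just 4. So r2c4=4.
Step 29. [r6c4∈{5}] r6c4 has the single candidate 5 ⇒ r6c4=5.
Step 30. [r7c3∈{3}] r7c3 is down to just 3 ⇒ r7c3=3.
Step 31. [r5c3∈{1}] r5c3 is down to just 1. So r5c3=1.
Step 32. [r2c1∈{1}] nothing but 1 survives at r2c1. So r2c1=1.
Step 33. [r8c9∈{5}] r8c9 has the single candidate 5. So r8c9=5.
Step 34. [r4c9∈{7}] r4c9 is down to just 7, so r4c9=7.
Step 35. [r7c4∈{2}] r7c4 is down to just 2, so r7c4=2.
Step 36. [r9c3∈{9}] only 9 remains possible at r9c3, so r9c3=9.
Step 37. [r7c1∈{8}] nothing but 8 survives at r7c1 ⇒ r7c1=8.
Step 38. [r9c1∈{5}] r9c1 has the single candidate 5, so r9c1=5.
Step 39. [r5c8∈{2}] r5c8's peers cover all but 2 ⇒ r5c8=2.

Answer: 6 9 8 1 2 5 7 3 4 / 1 7 2 4 8 3 6 5 9 / 3 5 4 6 7 9 2 8 1 / 2 3 5 9 1 8 4 6 7 / 9 8 1 7 6 4 5 2 3 / 4 6 7 5 3 2 9 1 8 / 8 4 3 2 5 7 1 9 6 / 7 2 6 3 9 1 8 4 5 / 5 1 9 8 4 6 3 7 2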